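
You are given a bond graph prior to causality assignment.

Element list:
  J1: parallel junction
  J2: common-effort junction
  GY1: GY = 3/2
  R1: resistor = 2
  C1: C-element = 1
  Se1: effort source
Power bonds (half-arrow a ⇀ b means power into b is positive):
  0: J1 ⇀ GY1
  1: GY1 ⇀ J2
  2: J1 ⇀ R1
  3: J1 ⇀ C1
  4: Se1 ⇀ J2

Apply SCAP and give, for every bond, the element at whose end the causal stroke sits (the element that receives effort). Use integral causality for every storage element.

β0 |GY1
β1 |GY1
β2 |R1
β3 |J1
β4 |J2

#4 →J2  (Se1 fixes effort; stroke away)
#1 →GY1  (J2: bond 4 brought effort, rest push out)
#0 →GY1  (GY1 both-in/both-out from 1)
#3 →J1  (C1 integral (e out))
#2 →R1  (J1 effort already set via bond 3)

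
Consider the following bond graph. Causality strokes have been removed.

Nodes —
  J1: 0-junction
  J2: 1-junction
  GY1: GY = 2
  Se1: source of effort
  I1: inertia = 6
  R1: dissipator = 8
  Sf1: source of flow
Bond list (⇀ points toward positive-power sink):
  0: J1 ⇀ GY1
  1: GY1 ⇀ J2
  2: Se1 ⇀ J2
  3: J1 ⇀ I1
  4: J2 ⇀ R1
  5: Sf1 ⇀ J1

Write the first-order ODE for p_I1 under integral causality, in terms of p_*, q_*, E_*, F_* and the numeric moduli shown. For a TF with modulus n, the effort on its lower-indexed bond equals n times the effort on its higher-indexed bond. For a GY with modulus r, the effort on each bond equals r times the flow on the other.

dp_I1/dt = E_Se1/4 + F_Sf1/2 - p_I1/12

bond 2 stroke→J2  (Se1: effort source, stroke at far end)
bond 5 stroke→Sf1  (Sf1 (Sf) sets flow on bond)
bond 3 stroke→I1  (prefer integral on I1)
bond 0 stroke→J1  (closing 0-jn rule on J1)
bond 1 stroke→J2  (GY1: gyrator matches bond 0)
bond 4 stroke→R1  (J2: last free bond brings flow in)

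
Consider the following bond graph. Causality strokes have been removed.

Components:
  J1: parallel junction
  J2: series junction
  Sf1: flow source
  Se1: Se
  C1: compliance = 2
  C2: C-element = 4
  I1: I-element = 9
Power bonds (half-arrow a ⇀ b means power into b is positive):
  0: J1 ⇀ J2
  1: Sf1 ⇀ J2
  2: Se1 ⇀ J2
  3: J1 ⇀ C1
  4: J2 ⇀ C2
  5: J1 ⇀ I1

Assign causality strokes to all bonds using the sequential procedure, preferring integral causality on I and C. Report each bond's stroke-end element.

bond 0 stroke at J2
bond 1 stroke at Sf1
bond 2 stroke at J2
bond 3 stroke at J1
bond 4 stroke at J2
bond 5 stroke at I1

bond 1 stroke at Sf1  (Sf1: flow source, stroke at near end)
bond 2 stroke at J2  (Se1: effort source, stroke at far end)
bond 0 stroke at J2  (common-f at J2 fixed by 1)
bond 4 stroke at J2  (common-f at J2 fixed by 1)
bond 3 stroke at J1  (C1: C, integral causality)
bond 5 stroke at I1  (J1 effort already set via bond 3)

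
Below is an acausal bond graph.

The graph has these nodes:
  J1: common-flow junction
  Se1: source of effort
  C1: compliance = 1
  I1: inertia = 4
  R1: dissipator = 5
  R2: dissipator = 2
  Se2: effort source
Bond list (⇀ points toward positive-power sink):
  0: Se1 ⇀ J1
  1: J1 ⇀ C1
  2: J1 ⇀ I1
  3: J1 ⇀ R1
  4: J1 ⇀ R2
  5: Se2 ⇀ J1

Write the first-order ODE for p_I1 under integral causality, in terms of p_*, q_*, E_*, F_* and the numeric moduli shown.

#0 →J1  (Se1 (Se) sets effort on bond)
#5 →J1  (Se2 fixes effort; stroke away)
#1 →J1  (prefer integral on C1)
#2 →I1  (I1: I, integral causality)
#3 →J1  (J1 flow already set via bond 2)
#4 →J1  (J1: bond 2 brought flow, rest push out)

dp_I1/dt = E_Se1 + E_Se2 - 7*p_I1/4 - q_C1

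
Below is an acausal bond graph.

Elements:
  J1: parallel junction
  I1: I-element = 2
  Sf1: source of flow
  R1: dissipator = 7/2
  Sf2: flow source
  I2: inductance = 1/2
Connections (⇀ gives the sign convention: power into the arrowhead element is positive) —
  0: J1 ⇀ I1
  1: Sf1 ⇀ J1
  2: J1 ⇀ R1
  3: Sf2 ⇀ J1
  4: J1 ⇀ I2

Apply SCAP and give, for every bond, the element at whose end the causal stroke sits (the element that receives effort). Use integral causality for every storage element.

β0 stroke at I1
β1 stroke at Sf1
β2 stroke at J1
β3 stroke at Sf2
β4 stroke at I2

#1 stroke at Sf1  (Sf1 (Sf) sets flow on bond)
#3 stroke at Sf2  (Sf2 (Sf) sets flow on bond)
#0 stroke at I1  (I1: I, integral causality)
#4 stroke at I2  (I2 outputs flow p/I2)
#2 stroke at J1  (closing 0-jn rule on J1)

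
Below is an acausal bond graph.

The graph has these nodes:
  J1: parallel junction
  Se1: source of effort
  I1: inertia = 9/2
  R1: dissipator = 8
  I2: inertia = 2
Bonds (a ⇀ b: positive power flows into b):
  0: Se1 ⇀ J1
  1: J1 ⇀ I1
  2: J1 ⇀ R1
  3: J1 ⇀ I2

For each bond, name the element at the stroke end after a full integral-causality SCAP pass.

b0 stroke at J1
b1 stroke at I1
b2 stroke at R1
b3 stroke at I2

β0 stroke at J1  (Se1 (Se) sets effort on bond)
β1 stroke at I1  (J1: bond 0 brought effort, rest push out)
β2 stroke at R1  (J1: bond 0 brought effort, rest push out)
β3 stroke at I2  (common-e at J1 fixed by 0)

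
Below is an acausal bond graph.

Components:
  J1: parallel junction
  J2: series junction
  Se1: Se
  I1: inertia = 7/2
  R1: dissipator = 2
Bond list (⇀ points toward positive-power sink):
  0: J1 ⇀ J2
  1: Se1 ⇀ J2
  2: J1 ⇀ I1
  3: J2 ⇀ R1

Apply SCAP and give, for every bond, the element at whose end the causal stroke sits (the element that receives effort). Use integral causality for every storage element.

b1 stroke at J2  (Se1 fixes effort; stroke away)
b2 stroke at I1  (I1 outputs flow p/I1)
b0 stroke at J1  (J1 needs exactly one e-in)
b3 stroke at J2  (J2: bond 0 brought flow, rest push out)

#0 stroke at J1
#1 stroke at J2
#2 stroke at I1
#3 stroke at J2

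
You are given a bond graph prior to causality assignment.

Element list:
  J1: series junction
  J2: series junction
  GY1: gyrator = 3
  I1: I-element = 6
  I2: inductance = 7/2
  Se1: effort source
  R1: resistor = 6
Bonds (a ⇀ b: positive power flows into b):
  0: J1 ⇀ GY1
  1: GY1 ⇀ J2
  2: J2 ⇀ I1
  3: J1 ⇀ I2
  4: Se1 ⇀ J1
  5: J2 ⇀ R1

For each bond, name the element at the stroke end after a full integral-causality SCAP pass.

b4 stroke→J1  (Se1: effort source, stroke at far end)
b2 stroke→I1  (I1 integral (f out))
b1 stroke→J2  (J2 flow already set via bond 2)
b5 stroke→J2  (1-jn J2 has f-setter on 2)
b0 stroke→J1  (through GY1, causality inverts; strokes same side of GY1)
b3 stroke→I2  (J1 needs exactly one f-in)

b0 →J1
b1 →J2
b2 →I1
b3 →I2
b4 →J1
b5 →J2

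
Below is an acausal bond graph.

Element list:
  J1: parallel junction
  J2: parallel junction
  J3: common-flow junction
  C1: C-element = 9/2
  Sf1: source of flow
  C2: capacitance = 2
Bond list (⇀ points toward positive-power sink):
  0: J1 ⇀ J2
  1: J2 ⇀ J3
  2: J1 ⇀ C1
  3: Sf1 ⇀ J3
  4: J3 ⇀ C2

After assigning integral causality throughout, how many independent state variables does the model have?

bond 3 stroke at Sf1  (Sf1 fixes flow; stroke at Sf1)
bond 1 stroke at J3  (common-f at J3 fixed by 3)
bond 4 stroke at J3  (1-jn J3 has f-setter on 3)
bond 0 stroke at J2  (only one effort-in slot at J2)
bond 2 stroke at J1  (J1 needs exactly one e-in)

2  (C1, C2 all integral)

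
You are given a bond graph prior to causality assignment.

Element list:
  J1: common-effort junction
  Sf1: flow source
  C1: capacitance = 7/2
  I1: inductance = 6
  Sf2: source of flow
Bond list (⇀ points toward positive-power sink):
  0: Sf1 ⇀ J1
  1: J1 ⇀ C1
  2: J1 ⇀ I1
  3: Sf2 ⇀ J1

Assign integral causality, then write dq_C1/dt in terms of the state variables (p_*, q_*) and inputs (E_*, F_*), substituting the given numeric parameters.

dq_C1/dt = F_Sf1 + F_Sf2 - p_I1/6

β0 stroke→Sf1  (Sf1: flow source, stroke at near end)
β3 stroke→Sf2  (Sf2 (Sf) sets flow on bond)
β1 stroke→J1  (C1 outputs effort q/C1)
β2 stroke→I1  (0-jn J1 has e-setter on 1)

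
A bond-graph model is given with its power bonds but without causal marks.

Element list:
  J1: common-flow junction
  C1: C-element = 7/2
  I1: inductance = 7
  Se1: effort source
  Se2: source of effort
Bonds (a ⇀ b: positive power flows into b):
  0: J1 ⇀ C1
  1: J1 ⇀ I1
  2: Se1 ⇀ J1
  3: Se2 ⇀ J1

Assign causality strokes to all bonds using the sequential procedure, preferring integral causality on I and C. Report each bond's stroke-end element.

#2 |J1  (source Se1 imposes e)
#3 |J1  (Se2 (Se) sets effort on bond)
#0 |J1  (C1 integral (e out))
#1 |I1  (J1: last free bond brings flow in)

#0 →J1
#1 →I1
#2 →J1
#3 →J1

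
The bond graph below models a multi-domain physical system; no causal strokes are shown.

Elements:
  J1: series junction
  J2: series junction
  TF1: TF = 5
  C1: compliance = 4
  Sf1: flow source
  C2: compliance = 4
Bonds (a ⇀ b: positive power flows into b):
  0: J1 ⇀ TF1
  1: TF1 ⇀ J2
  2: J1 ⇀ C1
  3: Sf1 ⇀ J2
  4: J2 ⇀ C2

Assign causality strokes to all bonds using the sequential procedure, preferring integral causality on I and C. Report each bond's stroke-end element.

bond 3 |Sf1  (Sf1 fixes flow; stroke at Sf1)
bond 1 |J2  (1-jn J2 has f-setter on 3)
bond 4 |J2  (J2: bond 3 brought flow, rest push out)
bond 0 |TF1  (TF TF1: opposite of bond 1)
bond 2 |J1  (J1: bond 0 brought flow, rest push out)

bond 0 |TF1
bond 1 |J2
bond 2 |J1
bond 3 |Sf1
bond 4 |J2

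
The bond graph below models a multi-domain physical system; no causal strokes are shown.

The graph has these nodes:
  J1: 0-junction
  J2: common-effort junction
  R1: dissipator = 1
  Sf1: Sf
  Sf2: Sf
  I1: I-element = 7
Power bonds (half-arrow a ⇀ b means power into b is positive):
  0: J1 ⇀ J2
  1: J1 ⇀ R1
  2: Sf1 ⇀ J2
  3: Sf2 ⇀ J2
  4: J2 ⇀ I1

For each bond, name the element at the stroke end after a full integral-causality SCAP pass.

β0 |J2
β1 |J1
β2 |Sf1
β3 |Sf2
β4 |I1

bond 2 |Sf1  (Sf1: flow source, stroke at near end)
bond 3 |Sf2  (Sf2: flow source, stroke at near end)
bond 4 |I1  (prefer integral on I1)
bond 0 |J2  (J2 needs exactly one e-in)
bond 1 |J1  (J1 needs exactly one e-in)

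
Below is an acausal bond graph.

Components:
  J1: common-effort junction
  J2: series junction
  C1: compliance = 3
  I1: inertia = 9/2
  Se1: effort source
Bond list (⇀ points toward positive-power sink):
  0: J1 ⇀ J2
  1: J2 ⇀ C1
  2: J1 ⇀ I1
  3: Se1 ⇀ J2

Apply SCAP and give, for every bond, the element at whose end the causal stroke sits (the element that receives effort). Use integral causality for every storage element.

β3 stroke at J2  (source Se1 imposes e)
β1 stroke at J2  (C1 outputs effort q/C1)
β0 stroke at J1  (J2: last free bond brings flow in)
β2 stroke at I1  (J1 effort already set via bond 0)

#0 stroke at J1
#1 stroke at J2
#2 stroke at I1
#3 stroke at J2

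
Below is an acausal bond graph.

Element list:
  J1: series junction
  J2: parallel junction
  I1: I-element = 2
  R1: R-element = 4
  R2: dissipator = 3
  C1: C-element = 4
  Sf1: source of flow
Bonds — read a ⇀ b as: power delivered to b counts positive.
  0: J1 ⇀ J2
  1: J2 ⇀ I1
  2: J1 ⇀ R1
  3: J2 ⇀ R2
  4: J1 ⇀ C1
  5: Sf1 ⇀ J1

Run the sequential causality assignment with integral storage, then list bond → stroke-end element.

#5 stroke→Sf1  (Sf1 fixes flow; stroke at Sf1)
#0 stroke→J1  (1-jn J1 has f-setter on 5)
#2 stroke→J1  (J1: bond 5 brought flow, rest push out)
#4 stroke→J1  (J1 flow already set via bond 5)
#1 stroke→I1  (I1 integral (f out))
#3 stroke→J2  (J2: last free bond brings effort in)

β0 →J1
β1 →I1
β2 →J1
β3 →J2
β4 →J1
β5 →Sf1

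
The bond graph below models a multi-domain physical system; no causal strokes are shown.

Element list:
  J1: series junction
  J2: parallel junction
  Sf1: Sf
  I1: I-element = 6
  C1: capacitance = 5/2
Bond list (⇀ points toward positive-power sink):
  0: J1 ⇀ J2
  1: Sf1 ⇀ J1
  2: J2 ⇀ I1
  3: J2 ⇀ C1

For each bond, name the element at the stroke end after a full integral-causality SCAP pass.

#1 stroke at Sf1  (source Sf1 imposes f)
#0 stroke at J1  (J1 flow already set via bond 1)
#2 stroke at I1  (I1 integral (f out))
#3 stroke at J2  (J2 needs exactly one e-in)

β0 stroke at J1
β1 stroke at Sf1
β2 stroke at I1
β3 stroke at J2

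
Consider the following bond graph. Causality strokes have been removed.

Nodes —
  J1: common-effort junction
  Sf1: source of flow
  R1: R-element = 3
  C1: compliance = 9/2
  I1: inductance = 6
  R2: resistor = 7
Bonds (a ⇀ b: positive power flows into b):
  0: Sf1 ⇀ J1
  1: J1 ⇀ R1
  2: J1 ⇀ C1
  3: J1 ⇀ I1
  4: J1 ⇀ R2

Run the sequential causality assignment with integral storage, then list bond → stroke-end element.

b0 stroke at Sf1  (Sf1: flow source, stroke at near end)
b2 stroke at J1  (C1: C, integral causality)
b1 stroke at R1  (J1 effort already set via bond 2)
b3 stroke at I1  (J1: bond 2 brought effort, rest push out)
b4 stroke at R2  (0-jn J1 has e-setter on 2)

b0 stroke→Sf1
b1 stroke→R1
b2 stroke→J1
b3 stroke→I1
b4 stroke→R2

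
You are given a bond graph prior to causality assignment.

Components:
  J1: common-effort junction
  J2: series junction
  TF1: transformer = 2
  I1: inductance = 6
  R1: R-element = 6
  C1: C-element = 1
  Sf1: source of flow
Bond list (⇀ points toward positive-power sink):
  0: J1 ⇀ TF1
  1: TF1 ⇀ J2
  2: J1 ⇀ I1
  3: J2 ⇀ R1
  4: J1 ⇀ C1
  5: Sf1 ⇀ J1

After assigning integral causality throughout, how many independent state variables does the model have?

bond 5 |Sf1  (Sf1 fixes flow; stroke at Sf1)
bond 2 |I1  (I1 integral (f out))
bond 4 |J1  (C1 integral (e out))
bond 0 |TF1  (J1: bond 4 brought effort, rest push out)
bond 1 |J2  (through TF1, causality passes straight; one stroke at TF1)
bond 3 |R1  (closing 1-jn rule on J2)

2  (C1, I1 all integral)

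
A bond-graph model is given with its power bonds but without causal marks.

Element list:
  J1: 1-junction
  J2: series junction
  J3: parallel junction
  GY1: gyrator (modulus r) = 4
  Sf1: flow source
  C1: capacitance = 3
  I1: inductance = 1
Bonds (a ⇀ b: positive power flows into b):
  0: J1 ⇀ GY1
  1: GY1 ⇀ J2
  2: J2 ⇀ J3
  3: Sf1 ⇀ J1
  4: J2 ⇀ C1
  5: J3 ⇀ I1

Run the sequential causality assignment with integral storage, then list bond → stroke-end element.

bond 3 stroke at Sf1  (source Sf1 imposes f)
bond 0 stroke at J1  (J1: bond 3 brought flow, rest push out)
bond 1 stroke at J2  (GY1 both-in/both-out from 0)
bond 4 stroke at J2  (C1 integral (e out))
bond 2 stroke at J3  (only one flow-in slot at J2)
bond 5 stroke at I1  (J3 effort already set via bond 2)

β0 →J1
β1 →J2
β2 →J3
β3 →Sf1
β4 →J2
β5 →I1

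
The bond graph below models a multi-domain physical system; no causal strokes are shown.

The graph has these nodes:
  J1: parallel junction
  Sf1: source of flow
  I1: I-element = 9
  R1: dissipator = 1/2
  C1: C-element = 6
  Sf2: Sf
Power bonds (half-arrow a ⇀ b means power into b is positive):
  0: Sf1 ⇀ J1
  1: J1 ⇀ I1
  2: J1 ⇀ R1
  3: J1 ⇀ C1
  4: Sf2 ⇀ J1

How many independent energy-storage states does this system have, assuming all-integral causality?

β0 →Sf1  (source Sf1 imposes f)
β4 →Sf2  (Sf2 fixes flow; stroke at Sf2)
β1 →I1  (I1: I, integral causality)
β3 →J1  (prefer integral on C1)
β2 →R1  (J1 effort already set via bond 3)

2  (C1, I1 all integral)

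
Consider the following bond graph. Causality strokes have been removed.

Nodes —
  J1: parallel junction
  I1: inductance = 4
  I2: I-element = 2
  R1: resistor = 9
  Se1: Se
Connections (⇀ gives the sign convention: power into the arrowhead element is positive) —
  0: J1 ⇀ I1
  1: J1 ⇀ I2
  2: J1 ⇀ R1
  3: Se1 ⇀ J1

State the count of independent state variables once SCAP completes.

bond 3 |J1  (Se1 fixes effort; stroke away)
bond 0 |I1  (0-jn J1 has e-setter on 3)
bond 1 |I2  (0-jn J1 has e-setter on 3)
bond 2 |R1  (J1: bond 3 brought effort, rest push out)

2  (I1, I2 all integral)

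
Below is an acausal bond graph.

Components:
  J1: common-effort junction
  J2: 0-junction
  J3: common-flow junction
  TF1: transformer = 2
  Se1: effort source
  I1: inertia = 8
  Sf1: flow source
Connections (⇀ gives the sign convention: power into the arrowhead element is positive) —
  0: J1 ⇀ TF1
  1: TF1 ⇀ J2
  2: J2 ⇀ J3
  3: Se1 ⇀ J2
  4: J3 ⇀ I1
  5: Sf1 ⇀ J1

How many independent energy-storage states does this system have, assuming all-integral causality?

1  (I1 all integral)

β3 stroke at J2  (Se1 (Se) sets effort on bond)
β5 stroke at Sf1  (Sf1: flow source, stroke at near end)
β0 stroke at J1  (closing 0-jn rule on J1)
β1 stroke at TF1  (J2 effort already set via bond 3)
β2 stroke at J3  (J2 effort already set via bond 3)
β4 stroke at I1  (only one flow-in slot at J3)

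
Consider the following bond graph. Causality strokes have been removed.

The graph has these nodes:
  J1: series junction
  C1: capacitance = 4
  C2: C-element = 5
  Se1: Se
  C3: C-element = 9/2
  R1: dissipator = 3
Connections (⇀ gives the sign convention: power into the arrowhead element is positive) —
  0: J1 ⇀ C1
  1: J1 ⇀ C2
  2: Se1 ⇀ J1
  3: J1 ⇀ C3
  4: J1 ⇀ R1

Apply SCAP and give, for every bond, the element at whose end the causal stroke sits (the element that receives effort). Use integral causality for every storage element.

b2 stroke at J1  (Se1 fixes effort; stroke away)
b0 stroke at J1  (prefer integral on C1)
b1 stroke at J1  (C2 integral (e out))
b3 stroke at J1  (C3: C, integral causality)
b4 stroke at R1  (only one flow-in slot at J1)

b0 →J1
b1 →J1
b2 →J1
b3 →J1
b4 →R1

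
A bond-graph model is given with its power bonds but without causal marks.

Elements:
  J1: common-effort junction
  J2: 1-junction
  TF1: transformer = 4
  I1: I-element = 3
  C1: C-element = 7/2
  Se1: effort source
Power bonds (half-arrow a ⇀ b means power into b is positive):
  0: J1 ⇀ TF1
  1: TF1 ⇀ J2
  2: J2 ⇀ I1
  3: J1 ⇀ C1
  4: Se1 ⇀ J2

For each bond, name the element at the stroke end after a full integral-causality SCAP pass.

bond 4 stroke→J2  (Se1: effort source, stroke at far end)
bond 2 stroke→I1  (prefer integral on I1)
bond 1 stroke→J2  (J2 flow already set via bond 2)
bond 0 stroke→TF1  (through TF1, causality passes straight; one stroke at TF1)
bond 3 stroke→J1  (closing 0-jn rule on J1)

#0 stroke→TF1
#1 stroke→J2
#2 stroke→I1
#3 stroke→J1
#4 stroke→J2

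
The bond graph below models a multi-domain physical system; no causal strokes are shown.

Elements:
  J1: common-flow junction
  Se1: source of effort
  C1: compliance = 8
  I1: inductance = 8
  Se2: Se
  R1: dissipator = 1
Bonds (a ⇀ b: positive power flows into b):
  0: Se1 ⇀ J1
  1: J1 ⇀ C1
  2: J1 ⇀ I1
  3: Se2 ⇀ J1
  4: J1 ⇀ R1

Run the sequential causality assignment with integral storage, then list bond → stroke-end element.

b0 |J1
b1 |J1
b2 |I1
b3 |J1
b4 |J1

#0 |J1  (Se1 fixes effort; stroke away)
#3 |J1  (Se2 (Se) sets effort on bond)
#1 |J1  (C1: C, integral causality)
#2 |I1  (prefer integral on I1)
#4 |J1  (J1: bond 2 brought flow, rest push out)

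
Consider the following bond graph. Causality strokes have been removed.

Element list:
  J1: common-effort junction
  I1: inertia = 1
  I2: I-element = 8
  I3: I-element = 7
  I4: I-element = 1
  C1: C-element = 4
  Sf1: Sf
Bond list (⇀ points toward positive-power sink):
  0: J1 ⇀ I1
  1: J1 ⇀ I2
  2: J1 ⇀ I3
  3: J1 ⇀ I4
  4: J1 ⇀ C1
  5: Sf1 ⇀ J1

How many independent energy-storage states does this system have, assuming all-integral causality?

5  (C1, I1, I2, I3, I4 all integral)

#5 →Sf1  (source Sf1 imposes f)
#0 →I1  (I1 outputs flow p/I1)
#1 →I2  (I2 integral (f out))
#2 →I3  (I3 integral (f out))
#3 →I4  (I4: I, integral causality)
#4 →J1  (closing 0-jn rule on J1)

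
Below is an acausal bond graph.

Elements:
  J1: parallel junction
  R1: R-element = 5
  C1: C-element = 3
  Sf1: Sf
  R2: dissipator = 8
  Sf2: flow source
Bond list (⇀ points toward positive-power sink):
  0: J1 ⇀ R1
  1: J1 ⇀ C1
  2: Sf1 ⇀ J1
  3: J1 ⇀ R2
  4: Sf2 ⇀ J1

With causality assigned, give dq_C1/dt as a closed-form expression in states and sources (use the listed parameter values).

b2 →Sf1  (source Sf1 imposes f)
b4 →Sf2  (Sf2: flow source, stroke at near end)
b1 →J1  (C1 integral (e out))
b0 →R1  (0-jn J1 has e-setter on 1)
b3 →R2  (J1: bond 1 brought effort, rest push out)

dq_C1/dt = F_Sf1 + F_Sf2 - 13*q_C1/120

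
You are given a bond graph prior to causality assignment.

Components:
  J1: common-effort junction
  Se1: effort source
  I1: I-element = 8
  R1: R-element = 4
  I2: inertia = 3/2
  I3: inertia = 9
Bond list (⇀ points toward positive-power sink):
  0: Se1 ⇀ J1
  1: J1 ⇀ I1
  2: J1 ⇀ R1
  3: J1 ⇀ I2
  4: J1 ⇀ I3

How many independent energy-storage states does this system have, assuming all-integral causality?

β0 stroke→J1  (Se1 (Se) sets effort on bond)
β1 stroke→I1  (J1: bond 0 brought effort, rest push out)
β2 stroke→R1  (common-e at J1 fixed by 0)
β3 stroke→I2  (J1: bond 0 brought effort, rest push out)
β4 stroke→I3  (J1 effort already set via bond 0)

3  (I1, I2, I3 all integral)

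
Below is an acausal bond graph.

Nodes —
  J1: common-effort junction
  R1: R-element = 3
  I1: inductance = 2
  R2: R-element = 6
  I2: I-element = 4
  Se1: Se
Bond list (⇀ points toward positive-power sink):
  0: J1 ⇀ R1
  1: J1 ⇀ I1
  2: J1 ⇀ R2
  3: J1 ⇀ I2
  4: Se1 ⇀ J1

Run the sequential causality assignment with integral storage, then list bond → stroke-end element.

bond 4 |J1  (source Se1 imposes e)
bond 0 |R1  (0-jn J1 has e-setter on 4)
bond 1 |I1  (J1 effort already set via bond 4)
bond 2 |R2  (J1 effort already set via bond 4)
bond 3 |I2  (0-jn J1 has e-setter on 4)

#0 stroke→R1
#1 stroke→I1
#2 stroke→R2
#3 stroke→I2
#4 stroke→J1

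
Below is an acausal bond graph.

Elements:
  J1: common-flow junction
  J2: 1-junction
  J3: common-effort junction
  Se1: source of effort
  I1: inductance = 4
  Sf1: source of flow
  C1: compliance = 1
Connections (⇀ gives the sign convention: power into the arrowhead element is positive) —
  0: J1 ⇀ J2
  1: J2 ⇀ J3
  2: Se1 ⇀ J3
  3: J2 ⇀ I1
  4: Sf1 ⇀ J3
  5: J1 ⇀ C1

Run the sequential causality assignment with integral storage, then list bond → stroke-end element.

b0 stroke→J2
b1 stroke→J2
b2 stroke→J3
b3 stroke→I1
b4 stroke→Sf1
b5 stroke→J1

bond 2 →J3  (Se1: effort source, stroke at far end)
bond 4 →Sf1  (Sf1 (Sf) sets flow on bond)
bond 1 →J2  (0-jn J3 has e-setter on 2)
bond 3 →I1  (I1 outputs flow p/I1)
bond 0 →J2  (common-f at J2 fixed by 3)
bond 5 →J1  (J1 flow already set via bond 0)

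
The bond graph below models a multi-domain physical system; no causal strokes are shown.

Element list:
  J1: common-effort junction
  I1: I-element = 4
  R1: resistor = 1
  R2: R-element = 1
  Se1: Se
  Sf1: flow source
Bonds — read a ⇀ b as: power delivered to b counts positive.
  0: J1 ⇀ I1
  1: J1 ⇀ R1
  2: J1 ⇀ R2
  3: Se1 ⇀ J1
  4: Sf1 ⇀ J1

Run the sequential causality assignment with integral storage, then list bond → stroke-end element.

b0 |I1
b1 |R1
b2 |R2
b3 |J1
b4 |Sf1

bond 3 stroke at J1  (Se1 fixes effort; stroke away)
bond 4 stroke at Sf1  (Sf1 fixes flow; stroke at Sf1)
bond 0 stroke at I1  (J1 effort already set via bond 3)
bond 1 stroke at R1  (J1 effort already set via bond 3)
bond 2 stroke at R2  (J1: bond 3 brought effort, rest push out)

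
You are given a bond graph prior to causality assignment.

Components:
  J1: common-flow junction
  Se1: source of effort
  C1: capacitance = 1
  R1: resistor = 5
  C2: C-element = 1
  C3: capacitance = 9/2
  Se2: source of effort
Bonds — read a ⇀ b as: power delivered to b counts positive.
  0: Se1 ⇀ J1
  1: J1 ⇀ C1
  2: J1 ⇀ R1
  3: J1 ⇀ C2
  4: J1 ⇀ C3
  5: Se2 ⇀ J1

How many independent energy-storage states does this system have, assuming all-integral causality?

bond 0 →J1  (source Se1 imposes e)
bond 5 →J1  (Se2 fixes effort; stroke away)
bond 1 →J1  (C1: C, integral causality)
bond 3 →J1  (C2 outputs effort q/C2)
bond 4 →J1  (C3 integral (e out))
bond 2 →R1  (only one flow-in slot at J1)

3  (C1, C2, C3 all integral)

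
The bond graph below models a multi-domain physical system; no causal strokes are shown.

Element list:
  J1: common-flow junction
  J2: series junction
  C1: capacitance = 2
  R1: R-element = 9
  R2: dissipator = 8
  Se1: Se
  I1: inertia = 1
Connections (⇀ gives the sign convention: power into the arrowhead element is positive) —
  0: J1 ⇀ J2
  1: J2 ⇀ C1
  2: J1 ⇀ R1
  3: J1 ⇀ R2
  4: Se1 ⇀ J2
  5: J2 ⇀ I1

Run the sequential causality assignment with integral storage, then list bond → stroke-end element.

bond 0 stroke→J2
bond 1 stroke→J2
bond 2 stroke→J1
bond 3 stroke→J1
bond 4 stroke→J2
bond 5 stroke→I1

b4 →J2  (Se1: effort source, stroke at far end)
b1 →J2  (C1 outputs effort q/C1)
b5 →I1  (I1: I, integral causality)
b0 →J2  (J2 flow already set via bond 5)
b2 →J1  (common-f at J1 fixed by 0)
b3 →J1  (common-f at J1 fixed by 0)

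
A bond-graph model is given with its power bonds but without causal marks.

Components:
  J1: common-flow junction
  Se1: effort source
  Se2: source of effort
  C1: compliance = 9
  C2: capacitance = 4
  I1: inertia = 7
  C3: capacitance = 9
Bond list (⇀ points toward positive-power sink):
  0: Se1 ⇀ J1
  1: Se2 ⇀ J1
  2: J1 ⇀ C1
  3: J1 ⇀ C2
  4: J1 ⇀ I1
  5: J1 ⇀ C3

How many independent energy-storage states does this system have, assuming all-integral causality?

#0 stroke→J1  (Se1 fixes effort; stroke away)
#1 stroke→J1  (Se2 (Se) sets effort on bond)
#2 stroke→J1  (C1: C, integral causality)
#3 stroke→J1  (prefer integral on C2)
#4 stroke→I1  (I1 outputs flow p/I1)
#5 stroke→J1  (J1: bond 4 brought flow, rest push out)

4  (C1, C2, C3, I1 all integral)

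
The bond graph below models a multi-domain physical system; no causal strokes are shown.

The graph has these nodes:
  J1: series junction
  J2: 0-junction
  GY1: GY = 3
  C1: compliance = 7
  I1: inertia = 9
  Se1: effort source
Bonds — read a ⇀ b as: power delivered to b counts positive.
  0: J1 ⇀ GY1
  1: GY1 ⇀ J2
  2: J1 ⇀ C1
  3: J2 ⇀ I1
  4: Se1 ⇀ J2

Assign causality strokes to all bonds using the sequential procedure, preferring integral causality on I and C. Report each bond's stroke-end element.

#0 stroke→GY1
#1 stroke→GY1
#2 stroke→J1
#3 stroke→I1
#4 stroke→J2

bond 4 stroke→J2  (source Se1 imposes e)
bond 1 stroke→GY1  (common-e at J2 fixed by 4)
bond 3 stroke→I1  (J2: bond 4 brought effort, rest push out)
bond 0 stroke→GY1  (GY GY1: same side as bond 1)
bond 2 stroke→J1  (1-jn J1 has f-setter on 0)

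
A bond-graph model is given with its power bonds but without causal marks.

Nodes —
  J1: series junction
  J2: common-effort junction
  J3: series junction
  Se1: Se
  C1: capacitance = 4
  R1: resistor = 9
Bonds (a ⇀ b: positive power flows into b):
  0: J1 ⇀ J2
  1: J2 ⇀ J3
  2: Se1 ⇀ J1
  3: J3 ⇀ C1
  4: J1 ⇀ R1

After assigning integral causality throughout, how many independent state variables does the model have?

b2 →J1  (Se1: effort source, stroke at far end)
b3 →J3  (C1 integral (e out))
b1 →J2  (only one flow-in slot at J3)
b0 →J1  (0-jn J2 has e-setter on 1)
b4 →R1  (J1 needs exactly one f-in)

1  (C1 all integral)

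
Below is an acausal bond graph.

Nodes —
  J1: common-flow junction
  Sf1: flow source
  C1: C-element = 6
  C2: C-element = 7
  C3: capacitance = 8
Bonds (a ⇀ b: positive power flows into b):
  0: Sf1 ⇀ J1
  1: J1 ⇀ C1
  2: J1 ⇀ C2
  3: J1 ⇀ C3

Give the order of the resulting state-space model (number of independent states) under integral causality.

bond 0 stroke at Sf1  (Sf1 (Sf) sets flow on bond)
bond 1 stroke at J1  (J1: bond 0 brought flow, rest push out)
bond 2 stroke at J1  (J1 flow already set via bond 0)
bond 3 stroke at J1  (common-f at J1 fixed by 0)

3  (C1, C2, C3 all integral)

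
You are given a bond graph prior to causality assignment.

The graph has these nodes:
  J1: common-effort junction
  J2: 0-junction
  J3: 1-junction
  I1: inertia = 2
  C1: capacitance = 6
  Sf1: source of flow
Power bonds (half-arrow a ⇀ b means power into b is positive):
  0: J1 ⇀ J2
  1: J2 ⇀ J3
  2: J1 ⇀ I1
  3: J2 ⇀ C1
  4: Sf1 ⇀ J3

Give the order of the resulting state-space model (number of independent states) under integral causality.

b4 stroke→Sf1  (Sf1 fixes flow; stroke at Sf1)
b1 stroke→J3  (common-f at J3 fixed by 4)
b2 stroke→I1  (I1 outputs flow p/I1)
b0 stroke→J1  (J1 needs exactly one e-in)
b3 stroke→J2  (J2 needs exactly one e-in)

2  (C1, I1 all integral)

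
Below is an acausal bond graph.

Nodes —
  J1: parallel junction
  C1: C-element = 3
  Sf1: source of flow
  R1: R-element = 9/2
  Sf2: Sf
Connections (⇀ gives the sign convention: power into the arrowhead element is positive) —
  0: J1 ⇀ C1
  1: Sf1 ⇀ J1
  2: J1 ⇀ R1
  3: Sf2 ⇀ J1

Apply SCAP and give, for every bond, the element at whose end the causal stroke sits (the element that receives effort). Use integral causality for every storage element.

β0 |J1
β1 |Sf1
β2 |R1
β3 |Sf2

bond 1 stroke at Sf1  (source Sf1 imposes f)
bond 3 stroke at Sf2  (source Sf2 imposes f)
bond 0 stroke at J1  (C1 integral (e out))
bond 2 stroke at R1  (J1 effort already set via bond 0)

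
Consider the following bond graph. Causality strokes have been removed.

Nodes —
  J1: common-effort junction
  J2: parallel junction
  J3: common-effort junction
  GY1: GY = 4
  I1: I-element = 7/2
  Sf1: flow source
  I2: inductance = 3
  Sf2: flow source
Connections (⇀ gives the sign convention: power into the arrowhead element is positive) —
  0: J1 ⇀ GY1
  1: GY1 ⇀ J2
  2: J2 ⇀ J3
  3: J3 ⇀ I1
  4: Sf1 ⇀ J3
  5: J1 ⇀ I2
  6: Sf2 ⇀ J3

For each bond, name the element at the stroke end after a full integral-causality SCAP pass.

bond 4 stroke at Sf1  (Sf1 fixes flow; stroke at Sf1)
bond 6 stroke at Sf2  (Sf2 fixes flow; stroke at Sf2)
bond 3 stroke at I1  (I1 outputs flow p/I1)
bond 2 stroke at J3  (J3 needs exactly one e-in)
bond 1 stroke at J2  (J2 needs exactly one e-in)
bond 0 stroke at J1  (GY1 both-in/both-out from 1)
bond 5 stroke at I2  (J1 effort already set via bond 0)

#0 stroke→J1
#1 stroke→J2
#2 stroke→J3
#3 stroke→I1
#4 stroke→Sf1
#5 stroke→I2
#6 stroke→Sf2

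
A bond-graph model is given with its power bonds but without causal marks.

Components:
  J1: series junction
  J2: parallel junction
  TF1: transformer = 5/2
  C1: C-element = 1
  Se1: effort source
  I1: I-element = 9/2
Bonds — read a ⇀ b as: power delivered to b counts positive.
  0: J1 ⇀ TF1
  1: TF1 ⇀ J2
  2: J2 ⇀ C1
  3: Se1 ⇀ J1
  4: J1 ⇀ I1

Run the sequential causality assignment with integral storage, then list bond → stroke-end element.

#0 →J1
#1 →TF1
#2 →J2
#3 →J1
#4 →I1

β3 stroke at J1  (source Se1 imposes e)
β2 stroke at J2  (C1 integral (e out))
β1 stroke at TF1  (common-e at J2 fixed by 2)
β0 stroke at J1  (through TF1, causality passes straight; one stroke at TF1)
β4 stroke at I1  (closing 1-jn rule on J1)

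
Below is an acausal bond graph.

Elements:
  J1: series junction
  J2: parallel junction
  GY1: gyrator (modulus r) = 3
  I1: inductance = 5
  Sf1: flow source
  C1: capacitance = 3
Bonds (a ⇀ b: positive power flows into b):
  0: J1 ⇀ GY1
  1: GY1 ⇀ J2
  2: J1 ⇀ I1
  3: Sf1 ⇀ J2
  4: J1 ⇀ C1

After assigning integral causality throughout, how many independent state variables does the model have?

2  (C1, I1 all integral)

bond 3 stroke→Sf1  (Sf1: flow source, stroke at near end)
bond 1 stroke→J2  (J2: last free bond brings effort in)
bond 0 stroke→J1  (through GY1, causality inverts; strokes same side of GY1)
bond 2 stroke→I1  (I1 outputs flow p/I1)
bond 4 stroke→J1  (common-f at J1 fixed by 2)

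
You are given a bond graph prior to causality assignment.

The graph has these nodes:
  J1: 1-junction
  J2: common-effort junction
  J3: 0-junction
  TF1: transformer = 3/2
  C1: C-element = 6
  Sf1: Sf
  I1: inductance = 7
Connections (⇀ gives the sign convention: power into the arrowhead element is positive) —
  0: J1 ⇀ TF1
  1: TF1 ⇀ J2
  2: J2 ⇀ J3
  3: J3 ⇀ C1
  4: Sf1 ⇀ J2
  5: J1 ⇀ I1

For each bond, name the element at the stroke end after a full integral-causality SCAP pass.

β0 →J1
β1 →TF1
β2 →J2
β3 →J3
β4 →Sf1
β5 →I1

β4 stroke→Sf1  (Sf1 (Sf) sets flow on bond)
β3 stroke→J3  (C1 outputs effort q/C1)
β2 stroke→J2  (common-e at J3 fixed by 3)
β1 stroke→TF1  (J2 effort already set via bond 2)
β0 stroke→J1  (TF TF1: opposite of bond 1)
β5 stroke→I1  (closing 1-jn rule on J1)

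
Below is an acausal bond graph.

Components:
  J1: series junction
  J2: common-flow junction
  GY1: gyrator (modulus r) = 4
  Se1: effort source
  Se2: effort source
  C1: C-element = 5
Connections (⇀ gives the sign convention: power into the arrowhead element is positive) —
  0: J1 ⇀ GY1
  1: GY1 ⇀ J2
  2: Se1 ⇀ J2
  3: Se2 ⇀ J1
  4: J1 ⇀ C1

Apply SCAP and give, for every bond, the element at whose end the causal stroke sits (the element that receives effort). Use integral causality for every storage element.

#0 stroke at GY1
#1 stroke at GY1
#2 stroke at J2
#3 stroke at J1
#4 stroke at J1

β2 →J2  (Se1 fixes effort; stroke away)
β3 →J1  (Se2 (Se) sets effort on bond)
β1 →GY1  (closing 1-jn rule on J2)
β0 →GY1  (GY1 both-in/both-out from 1)
β4 →J1  (J1: bond 0 brought flow, rest push out)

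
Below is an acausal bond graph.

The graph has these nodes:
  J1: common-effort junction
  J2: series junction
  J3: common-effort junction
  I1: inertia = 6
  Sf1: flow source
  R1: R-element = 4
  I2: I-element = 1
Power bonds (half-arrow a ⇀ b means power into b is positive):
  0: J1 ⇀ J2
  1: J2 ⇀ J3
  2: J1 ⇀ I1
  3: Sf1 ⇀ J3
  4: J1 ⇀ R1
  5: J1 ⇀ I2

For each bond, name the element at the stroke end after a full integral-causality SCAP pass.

β0 |J2
β1 |J3
β2 |I1
β3 |Sf1
β4 |J1
β5 |I2

β3 |Sf1  (Sf1 fixes flow; stroke at Sf1)
β1 |J3  (J3 needs exactly one e-in)
β0 |J2  (J2 flow already set via bond 1)
β2 |I1  (prefer integral on I1)
β5 |I2  (I2: I, integral causality)
β4 |J1  (only one effort-in slot at J1)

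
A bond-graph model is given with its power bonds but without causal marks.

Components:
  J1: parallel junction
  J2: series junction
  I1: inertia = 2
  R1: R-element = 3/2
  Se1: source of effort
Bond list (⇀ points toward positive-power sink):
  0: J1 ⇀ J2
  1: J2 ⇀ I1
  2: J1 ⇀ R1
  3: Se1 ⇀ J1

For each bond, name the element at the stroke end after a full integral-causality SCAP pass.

b0 →J2
b1 →I1
b2 →R1
b3 →J1

b3 |J1  (Se1 (Se) sets effort on bond)
b0 |J2  (common-e at J1 fixed by 3)
b2 |R1  (J1: bond 3 brought effort, rest push out)
b1 |I1  (J2 needs exactly one f-in)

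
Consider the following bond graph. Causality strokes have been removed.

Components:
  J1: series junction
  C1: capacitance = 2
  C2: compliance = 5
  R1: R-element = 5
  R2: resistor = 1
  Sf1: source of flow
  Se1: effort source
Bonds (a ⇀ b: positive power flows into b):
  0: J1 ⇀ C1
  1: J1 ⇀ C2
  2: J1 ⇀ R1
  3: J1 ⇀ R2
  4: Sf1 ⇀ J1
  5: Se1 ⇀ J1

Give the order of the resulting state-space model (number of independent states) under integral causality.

2  (C1, C2 all integral)

#4 stroke→Sf1  (Sf1: flow source, stroke at near end)
#5 stroke→J1  (source Se1 imposes e)
#0 stroke→J1  (common-f at J1 fixed by 4)
#1 stroke→J1  (common-f at J1 fixed by 4)
#2 stroke→J1  (1-jn J1 has f-setter on 4)
#3 stroke→J1  (1-jn J1 has f-setter on 4)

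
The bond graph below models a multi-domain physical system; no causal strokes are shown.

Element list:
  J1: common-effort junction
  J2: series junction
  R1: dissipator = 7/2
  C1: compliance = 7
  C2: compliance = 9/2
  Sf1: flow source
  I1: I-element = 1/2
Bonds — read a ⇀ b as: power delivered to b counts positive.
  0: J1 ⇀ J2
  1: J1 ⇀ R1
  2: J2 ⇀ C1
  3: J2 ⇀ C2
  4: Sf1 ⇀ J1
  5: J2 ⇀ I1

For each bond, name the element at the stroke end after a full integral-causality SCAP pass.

b4 stroke→Sf1  (source Sf1 imposes f)
b2 stroke→J2  (prefer integral on C1)
b3 stroke→J2  (C2: C, integral causality)
b5 stroke→I1  (I1: I, integral causality)
b0 stroke→J2  (common-f at J2 fixed by 5)
b1 stroke→J1  (closing 0-jn rule on J1)

β0 |J2
β1 |J1
β2 |J2
β3 |J2
β4 |Sf1
β5 |I1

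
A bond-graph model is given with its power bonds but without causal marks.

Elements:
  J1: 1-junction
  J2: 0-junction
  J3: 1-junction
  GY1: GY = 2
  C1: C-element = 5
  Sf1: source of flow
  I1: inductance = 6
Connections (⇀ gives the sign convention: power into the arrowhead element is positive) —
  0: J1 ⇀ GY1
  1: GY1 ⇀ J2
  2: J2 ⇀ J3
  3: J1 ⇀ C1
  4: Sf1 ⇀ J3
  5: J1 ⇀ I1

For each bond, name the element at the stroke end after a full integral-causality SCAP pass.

β4 |Sf1  (Sf1 fixes flow; stroke at Sf1)
β2 |J3  (J3 flow already set via bond 4)
β1 |J2  (closing 0-jn rule on J2)
β0 |J1  (through GY1, causality inverts; strokes same side of GY1)
β3 |J1  (C1 integral (e out))
β5 |I1  (closing 1-jn rule on J1)

b0 →J1
b1 →J2
b2 →J3
b3 →J1
b4 →Sf1
b5 →I1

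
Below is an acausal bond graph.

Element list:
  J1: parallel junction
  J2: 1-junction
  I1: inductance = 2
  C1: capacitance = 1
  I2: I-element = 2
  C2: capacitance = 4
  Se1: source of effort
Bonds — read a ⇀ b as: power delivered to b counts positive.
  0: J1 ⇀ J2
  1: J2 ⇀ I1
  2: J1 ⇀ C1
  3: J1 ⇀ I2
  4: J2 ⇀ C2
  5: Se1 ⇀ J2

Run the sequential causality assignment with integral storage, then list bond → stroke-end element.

#5 stroke at J2  (Se1: effort source, stroke at far end)
#1 stroke at I1  (I1 integral (f out))
#0 stroke at J2  (J2 flow already set via bond 1)
#4 stroke at J2  (J2: bond 1 brought flow, rest push out)
#2 stroke at J1  (C1 integral (e out))
#3 stroke at I2  (common-e at J1 fixed by 2)

β0 |J2
β1 |I1
β2 |J1
β3 |I2
β4 |J2
β5 |J2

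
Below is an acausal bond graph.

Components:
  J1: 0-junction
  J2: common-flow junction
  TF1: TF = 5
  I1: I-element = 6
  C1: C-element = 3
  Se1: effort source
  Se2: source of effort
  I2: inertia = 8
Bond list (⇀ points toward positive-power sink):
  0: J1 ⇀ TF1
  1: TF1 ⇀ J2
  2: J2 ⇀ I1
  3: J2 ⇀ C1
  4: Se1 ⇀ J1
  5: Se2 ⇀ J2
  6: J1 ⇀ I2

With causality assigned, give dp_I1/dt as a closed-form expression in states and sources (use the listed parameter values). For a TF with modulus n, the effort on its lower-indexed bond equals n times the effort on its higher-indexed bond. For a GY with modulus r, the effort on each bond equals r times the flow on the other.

b4 →J1  (Se1 fixes effort; stroke away)
b5 →J2  (Se2: effort source, stroke at far end)
b0 →TF1  (0-jn J1 has e-setter on 4)
b6 →I2  (J1 effort already set via bond 4)
b1 →J2  (TF1 one-in-one-out from 0)
b2 →I1  (prefer integral on I1)
b3 →J2  (1-jn J2 has f-setter on 2)

dp_I1/dt = E_Se1/5 + E_Se2 - q_C1/3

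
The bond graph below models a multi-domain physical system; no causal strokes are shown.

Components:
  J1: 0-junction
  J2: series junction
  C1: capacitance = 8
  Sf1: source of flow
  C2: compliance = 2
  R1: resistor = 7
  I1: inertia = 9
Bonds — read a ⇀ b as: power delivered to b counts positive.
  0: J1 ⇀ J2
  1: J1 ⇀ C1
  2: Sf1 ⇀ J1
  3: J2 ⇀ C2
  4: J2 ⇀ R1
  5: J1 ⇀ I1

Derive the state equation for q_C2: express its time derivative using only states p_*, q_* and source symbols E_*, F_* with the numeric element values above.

dq_C2/dt = q_C1/56 - q_C2/14

#2 →Sf1  (Sf1 fixes flow; stroke at Sf1)
#1 →J1  (C1 integral (e out))
#0 →J2  (J1 effort already set via bond 1)
#5 →I1  (J1: bond 1 brought effort, rest push out)
#3 →J2  (prefer integral on C2)
#4 →R1  (J2 needs exactly one f-in)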